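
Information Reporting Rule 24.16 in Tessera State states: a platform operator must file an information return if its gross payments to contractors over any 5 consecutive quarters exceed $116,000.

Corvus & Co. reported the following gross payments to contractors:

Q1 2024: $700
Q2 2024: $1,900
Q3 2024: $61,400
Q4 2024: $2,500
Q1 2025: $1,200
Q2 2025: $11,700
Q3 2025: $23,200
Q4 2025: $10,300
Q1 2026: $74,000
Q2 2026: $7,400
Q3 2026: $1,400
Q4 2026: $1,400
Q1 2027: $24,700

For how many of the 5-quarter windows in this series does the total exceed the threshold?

Q1 2024–Q1 2025: $700 + $1,900 + $61,400 + $2,500 + $1,200 = $67,700 (under)
Q2 2024–Q2 2025: $1,900 + $61,400 + $2,500 + $1,200 + $11,700 = $78,700 (under)
Q3 2024–Q3 2025: $61,400 + $2,500 + $1,200 + $11,700 + $23,200 = $100,000 (under)
Q4 2024–Q4 2025: $2,500 + $1,200 + $11,700 + $23,200 + $10,300 = $48,900 (under)
Q1 2025–Q1 2026: $1,200 + $11,700 + $23,200 + $10,300 + $74,000 = $120,400 (over)
Q2 2025–Q2 2026: $11,700 + $23,200 + $10,300 + $74,000 + $7,400 = $126,600 (over)
Q3 2025–Q3 2026: $23,200 + $10,300 + $74,000 + $7,400 + $1,400 = $116,300 (over)
Q4 2025–Q4 2026: $10,300 + $74,000 + $7,400 + $1,400 + $1,400 = $94,500 (under)
Q1 2026–Q1 2027: $74,000 + $7,400 + $1,400 + $1,400 + $24,700 = $108,900 (under)
3 windows exceed the threshold.

3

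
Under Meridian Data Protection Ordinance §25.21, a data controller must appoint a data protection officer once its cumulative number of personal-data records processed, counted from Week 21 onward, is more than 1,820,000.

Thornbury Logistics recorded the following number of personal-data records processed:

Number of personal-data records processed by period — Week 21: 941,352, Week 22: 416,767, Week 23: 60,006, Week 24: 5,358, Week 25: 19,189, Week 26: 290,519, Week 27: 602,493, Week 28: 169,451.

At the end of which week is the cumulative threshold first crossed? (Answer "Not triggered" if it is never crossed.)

Through Week 21: 941,352
Through Week 22: 1,358,119
Through Week 23: 1,418,125
Through Week 24: 1,423,483
Through Week 25: 1,442,672
Through Week 26: 1,733,191
Through Week 27: 2,335,684 ← exceeds threshold

Week 27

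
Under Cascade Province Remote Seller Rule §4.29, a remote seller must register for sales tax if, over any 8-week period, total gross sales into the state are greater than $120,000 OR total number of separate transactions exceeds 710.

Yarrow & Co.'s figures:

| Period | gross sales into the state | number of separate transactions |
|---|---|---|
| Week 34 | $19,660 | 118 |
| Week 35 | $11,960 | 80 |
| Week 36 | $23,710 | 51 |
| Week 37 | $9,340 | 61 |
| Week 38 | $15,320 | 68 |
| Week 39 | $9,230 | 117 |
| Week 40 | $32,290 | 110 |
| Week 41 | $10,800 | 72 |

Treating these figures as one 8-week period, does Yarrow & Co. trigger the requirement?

Total gross sales into the state: $19,660 + $11,960 + $23,710 + $9,340 + $15,320 + $9,230 + $32,290 + $10,800 = $132,310 (> $120,000).
Total number of separate transactions: 118 + 80 + 51 + 61 + 68 + 117 + 110 + 72 = 677 (≤ 710).
The test is 'or': at least one threshold is exceeded.

Yes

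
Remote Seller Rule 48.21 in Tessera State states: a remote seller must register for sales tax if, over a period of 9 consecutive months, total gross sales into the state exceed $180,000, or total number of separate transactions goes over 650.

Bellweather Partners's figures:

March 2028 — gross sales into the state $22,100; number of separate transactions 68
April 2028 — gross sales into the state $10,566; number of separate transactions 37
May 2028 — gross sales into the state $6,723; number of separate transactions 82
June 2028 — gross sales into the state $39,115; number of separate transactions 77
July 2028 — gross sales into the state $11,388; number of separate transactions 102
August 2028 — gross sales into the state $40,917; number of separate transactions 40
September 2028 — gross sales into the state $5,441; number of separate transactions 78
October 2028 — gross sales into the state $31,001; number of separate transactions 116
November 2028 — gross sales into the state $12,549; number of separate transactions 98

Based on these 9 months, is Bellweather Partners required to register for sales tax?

Total gross sales into the state: $22,100 + $10,566 + $6,723 + $39,115 + $11,388 + $40,917 + $5,441 + $31,001 + $12,549 = $179,800 (≤ $180,000).
Total number of separate transactions: 68 + 37 + 82 + 77 + 102 + 40 + 78 + 116 + 98 = 698 (> 650).
The test is 'or': at least one threshold is exceeded.

Yes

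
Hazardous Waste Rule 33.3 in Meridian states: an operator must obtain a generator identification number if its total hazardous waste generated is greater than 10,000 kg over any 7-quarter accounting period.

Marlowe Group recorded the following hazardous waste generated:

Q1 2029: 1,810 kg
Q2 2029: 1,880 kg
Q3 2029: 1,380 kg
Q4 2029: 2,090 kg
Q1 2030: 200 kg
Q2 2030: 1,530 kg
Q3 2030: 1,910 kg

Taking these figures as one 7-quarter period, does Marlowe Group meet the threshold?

Yes

Total hazardous waste generated: 1,810 kg + 1,880 kg + 1,380 kg + 2,090 kg + 200 kg + 1,530 kg + 1,910 kg = 10,800 kg.
10,800 kg > 10,000 kg, so the threshold is exceeded.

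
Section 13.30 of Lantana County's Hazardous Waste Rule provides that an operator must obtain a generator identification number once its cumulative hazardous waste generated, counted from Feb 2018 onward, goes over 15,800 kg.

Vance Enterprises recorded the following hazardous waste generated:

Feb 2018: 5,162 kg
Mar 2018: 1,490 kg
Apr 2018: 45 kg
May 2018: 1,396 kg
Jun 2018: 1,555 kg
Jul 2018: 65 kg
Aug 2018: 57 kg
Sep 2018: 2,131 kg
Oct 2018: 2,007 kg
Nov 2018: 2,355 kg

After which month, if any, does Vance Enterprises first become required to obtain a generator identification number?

Nov 2018

Through Feb 2018: 5,162 kg
Through Mar 2018: 6,652 kg
Through Apr 2018: 6,697 kg
Through May 2018: 8,093 kg
Through Jun 2018: 9,648 kg
Through Jul 2018: 9,713 kg
Through Aug 2018: 9,770 kg
Through Sep 2018: 11,901 kg
Through Oct 2018: 13,908 kg
Through Nov 2018: 16,263 kg ← exceeds threshold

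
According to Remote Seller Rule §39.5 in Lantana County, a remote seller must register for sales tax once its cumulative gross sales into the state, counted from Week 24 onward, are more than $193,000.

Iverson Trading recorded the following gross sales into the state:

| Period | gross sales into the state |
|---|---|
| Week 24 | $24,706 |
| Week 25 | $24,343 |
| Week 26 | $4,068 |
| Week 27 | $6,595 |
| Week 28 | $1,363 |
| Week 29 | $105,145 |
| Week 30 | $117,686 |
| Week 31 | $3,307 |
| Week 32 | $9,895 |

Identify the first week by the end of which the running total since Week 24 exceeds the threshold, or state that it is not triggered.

Week 30

Through Week 24: $24,706
Through Week 25: $49,049
Through Week 26: $53,117
Through Week 27: $59,712
Through Week 28: $61,075
Through Week 29: $166,220
Through Week 30: $283,906 ← exceeds threshold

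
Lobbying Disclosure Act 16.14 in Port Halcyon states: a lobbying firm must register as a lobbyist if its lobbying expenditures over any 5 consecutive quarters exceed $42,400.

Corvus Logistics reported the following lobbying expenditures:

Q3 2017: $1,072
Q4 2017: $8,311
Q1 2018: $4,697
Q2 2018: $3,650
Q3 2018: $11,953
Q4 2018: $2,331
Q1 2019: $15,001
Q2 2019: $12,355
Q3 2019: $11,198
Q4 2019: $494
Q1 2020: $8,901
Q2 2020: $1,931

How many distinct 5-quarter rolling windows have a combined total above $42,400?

Q3 2017–Q3 2018: $1,072 + $8,311 + $4,697 + $3,650 + $11,953 = $29,683 (under)
Q4 2017–Q4 2018: $8,311 + $4,697 + $3,650 + $11,953 + $2,331 = $30,942 (under)
Q1 2018–Q1 2019: $4,697 + $3,650 + $11,953 + $2,331 + $15,001 = $37,632 (under)
Q2 2018–Q2 2019: $3,650 + $11,953 + $2,331 + $15,001 + $12,355 = $45,290 (over)
Q3 2018–Q3 2019: $11,953 + $2,331 + $15,001 + $12,355 + $11,198 = $52,838 (over)
Q4 2018–Q4 2019: $2,331 + $15,001 + $12,355 + $11,198 + $494 = $41,379 (under)
Q1 2019–Q1 2020: $15,001 + $12,355 + $11,198 + $494 + $8,901 = $47,949 (over)
Q2 2019–Q2 2020: $12,355 + $11,198 + $494 + $8,901 + $1,931 = $34,879 (under)
3 windows exceed the threshold.

3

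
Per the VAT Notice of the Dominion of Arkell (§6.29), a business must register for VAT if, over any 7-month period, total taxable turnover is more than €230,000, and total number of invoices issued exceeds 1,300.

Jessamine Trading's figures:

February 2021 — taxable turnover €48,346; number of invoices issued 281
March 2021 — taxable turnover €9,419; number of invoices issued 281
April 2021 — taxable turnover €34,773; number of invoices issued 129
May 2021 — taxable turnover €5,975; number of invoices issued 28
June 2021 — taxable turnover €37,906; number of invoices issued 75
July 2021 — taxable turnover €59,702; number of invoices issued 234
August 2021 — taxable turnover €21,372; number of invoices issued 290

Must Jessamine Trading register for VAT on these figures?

Total taxable turnover: €48,346 + €9,419 + €34,773 + €5,975 + €37,906 + €59,702 + €21,372 = €217,493 (≤ €230,000).
Total number of invoices issued: 281 + 281 + 129 + 28 + 75 + 234 + 290 = 1,318 (> 1,300).
The test is 'and': the rule requires both, and at least one is not exceeded.

No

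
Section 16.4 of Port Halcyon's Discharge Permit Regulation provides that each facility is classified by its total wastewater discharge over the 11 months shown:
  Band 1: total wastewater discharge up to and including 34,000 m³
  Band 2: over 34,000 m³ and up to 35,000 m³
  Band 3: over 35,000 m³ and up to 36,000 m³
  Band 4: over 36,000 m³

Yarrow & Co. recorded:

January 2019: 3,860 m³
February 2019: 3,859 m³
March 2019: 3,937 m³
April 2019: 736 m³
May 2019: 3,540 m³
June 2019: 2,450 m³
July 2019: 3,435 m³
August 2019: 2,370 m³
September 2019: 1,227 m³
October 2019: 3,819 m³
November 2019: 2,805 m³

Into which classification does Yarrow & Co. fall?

Total wastewater discharge: 3,860 m³ + 3,859 m³ + 3,937 m³ + 736 m³ + 3,540 m³ + 2,450 m³ + 3,435 m³ + 2,370 m³ + 1,227 m³ + 3,819 m³ + 2,805 m³ = 32,038 m³.
32,038 m³ ≤ 34,000 m³, so Band 1 applies.

Band 1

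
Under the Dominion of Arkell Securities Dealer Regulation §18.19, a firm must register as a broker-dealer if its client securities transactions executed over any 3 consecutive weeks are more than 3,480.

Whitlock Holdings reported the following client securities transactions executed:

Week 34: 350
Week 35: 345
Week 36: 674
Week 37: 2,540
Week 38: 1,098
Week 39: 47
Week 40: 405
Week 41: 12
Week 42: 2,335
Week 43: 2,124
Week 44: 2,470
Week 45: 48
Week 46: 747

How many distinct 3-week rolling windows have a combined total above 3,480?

Week 34–Week 36: 350 + 345 + 674 = 1,369 (under)
Week 35–Week 37: 345 + 674 + 2,540 = 3,559 (over)
Week 36–Week 38: 674 + 2,540 + 1,098 = 4,312 (over)
Week 37–Week 39: 2,540 + 1,098 + 47 = 3,685 (over)
Week 38–Week 40: 1,098 + 47 + 405 = 1,550 (under)
Week 39–Week 41: 47 + 405 + 12 = 464 (under)
Week 40–Week 42: 405 + 12 + 2,335 = 2,752 (under)
Week 41–Week 43: 12 + 2,335 + 2,124 = 4,471 (over)
Week 42–Week 44: 2,335 + 2,124 + 2,470 = 6,929 (over)
Week 43–Week 45: 2,124 + 2,470 + 48 = 4,642 (over)
Week 44–Week 46: 2,470 + 48 + 747 = 3,265 (under)
6 windows exceed the threshold.

6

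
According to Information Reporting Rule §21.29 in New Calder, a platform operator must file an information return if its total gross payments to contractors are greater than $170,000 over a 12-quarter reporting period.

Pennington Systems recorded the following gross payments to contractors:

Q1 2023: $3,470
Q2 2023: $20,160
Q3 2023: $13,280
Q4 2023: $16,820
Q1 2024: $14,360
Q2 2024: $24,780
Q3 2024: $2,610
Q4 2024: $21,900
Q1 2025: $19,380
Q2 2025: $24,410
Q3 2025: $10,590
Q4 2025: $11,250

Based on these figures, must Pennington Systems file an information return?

Total gross payments to contractors: $3,470 + $20,160 + $13,280 + $16,820 + $14,360 + $24,780 + $2,610 + $21,900 + $19,380 + $24,410 + $10,590 + $11,250 = $183,010.
$183,010 > $170,000, so the threshold is exceeded.

Yes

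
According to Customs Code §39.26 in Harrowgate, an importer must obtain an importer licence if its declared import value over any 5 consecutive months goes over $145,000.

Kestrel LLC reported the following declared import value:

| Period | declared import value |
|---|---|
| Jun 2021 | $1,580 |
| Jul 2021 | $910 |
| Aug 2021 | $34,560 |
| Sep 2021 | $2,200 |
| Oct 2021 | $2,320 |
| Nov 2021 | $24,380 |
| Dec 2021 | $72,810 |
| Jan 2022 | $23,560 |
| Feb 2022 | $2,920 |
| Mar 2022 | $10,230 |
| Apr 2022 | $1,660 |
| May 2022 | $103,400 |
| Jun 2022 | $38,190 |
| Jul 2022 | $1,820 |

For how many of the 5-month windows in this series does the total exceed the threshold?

2

Jun 2021–Oct 2021: $1,580 + $910 + $34,560 + $2,200 + $2,320 = $41,570 (under)
Jul 2021–Nov 2021: $910 + $34,560 + $2,200 + $2,320 + $24,380 = $64,370 (under)
Aug 2021–Dec 2021: $34,560 + $2,200 + $2,320 + $24,380 + $72,810 = $136,270 (under)
Sep 2021–Jan 2022: $2,200 + $2,320 + $24,380 + $72,810 + $23,560 = $125,270 (under)
Oct 2021–Feb 2022: $2,320 + $24,380 + $72,810 + $23,560 + $2,920 = $125,990 (under)
Nov 2021–Mar 2022: $24,380 + $72,810 + $23,560 + $2,920 + $10,230 = $133,900 (under)
Dec 2021–Apr 2022: $72,810 + $23,560 + $2,920 + $10,230 + $1,660 = $111,180 (under)
Jan 2022–May 2022: $23,560 + $2,920 + $10,230 + $1,660 + $103,400 = $141,770 (under)
Feb 2022–Jun 2022: $2,920 + $10,230 + $1,660 + $103,400 + $38,190 = $156,400 (over)
Mar 2022–Jul 2022: $10,230 + $1,660 + $103,400 + $38,190 + $1,820 = $155,300 (over)
2 windows exceed the threshold.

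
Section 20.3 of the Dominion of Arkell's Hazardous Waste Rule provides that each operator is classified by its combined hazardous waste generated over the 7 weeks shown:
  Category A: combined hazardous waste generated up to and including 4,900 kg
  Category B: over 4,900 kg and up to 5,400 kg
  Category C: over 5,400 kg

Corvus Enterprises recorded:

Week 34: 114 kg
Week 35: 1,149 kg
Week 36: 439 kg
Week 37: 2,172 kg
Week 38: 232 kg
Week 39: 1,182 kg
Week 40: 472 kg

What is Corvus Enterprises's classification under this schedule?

Combined hazardous waste generated: 114 kg + 1,149 kg + 439 kg + 2,172 kg + 232 kg + 1,182 kg + 472 kg = 5,760 kg.
5,760 kg > 5,400 kg, so Category C applies.

Category C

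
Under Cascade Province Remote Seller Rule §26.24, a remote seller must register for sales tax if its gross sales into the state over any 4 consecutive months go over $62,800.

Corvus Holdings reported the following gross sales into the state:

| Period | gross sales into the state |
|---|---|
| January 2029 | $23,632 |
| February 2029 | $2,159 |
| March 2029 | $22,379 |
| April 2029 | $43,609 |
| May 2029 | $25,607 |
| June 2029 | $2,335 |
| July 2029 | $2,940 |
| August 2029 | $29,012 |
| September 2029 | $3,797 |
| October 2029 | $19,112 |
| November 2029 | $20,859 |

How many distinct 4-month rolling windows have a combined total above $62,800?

January 2029–April 2029: $23,632 + $2,159 + $22,379 + $43,609 = $91,779 (over)
February 2029–May 2029: $2,159 + $22,379 + $43,609 + $25,607 = $93,754 (over)
March 2029–June 2029: $22,379 + $43,609 + $25,607 + $2,335 = $93,930 (over)
April 2029–July 2029: $43,609 + $25,607 + $2,335 + $2,940 = $74,491 (over)
May 2029–August 2029: $25,607 + $2,335 + $2,940 + $29,012 = $59,894 (under)
June 2029–September 2029: $2,335 + $2,940 + $29,012 + $3,797 = $38,084 (under)
July 2029–October 2029: $2,940 + $29,012 + $3,797 + $19,112 = $54,861 (under)
August 2029–November 2029: $29,012 + $3,797 + $19,112 + $20,859 = $72,780 (over)
5 windows exceed the threshold.

5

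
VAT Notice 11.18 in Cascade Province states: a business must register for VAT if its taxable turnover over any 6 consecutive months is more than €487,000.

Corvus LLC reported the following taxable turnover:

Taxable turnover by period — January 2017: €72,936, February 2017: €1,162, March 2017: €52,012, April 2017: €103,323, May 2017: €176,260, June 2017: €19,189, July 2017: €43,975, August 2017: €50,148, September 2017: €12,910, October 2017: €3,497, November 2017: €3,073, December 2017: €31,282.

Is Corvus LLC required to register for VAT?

No

January 2017–June 2017: €72,936 + €1,162 + €52,012 + €103,323 + €176,260 + €19,189 = €424,882 (under)
February 2017–July 2017: €1,162 + €52,012 + €103,323 + €176,260 + €19,189 + €43,975 = €395,921 (under)
March 2017–August 2017: €52,012 + €103,323 + €176,260 + €19,189 + €43,975 + €50,148 = €444,907 (under)
April 2017–September 2017: €103,323 + €176,260 + €19,189 + €43,975 + €50,148 + €12,910 = €405,805 (under)
May 2017–October 2017: €176,260 + €19,189 + €43,975 + €50,148 + €12,910 + €3,497 = €305,979 (under)
June 2017–November 2017: €19,189 + €43,975 + €50,148 + €12,910 + €3,497 + €3,073 = €132,792 (under)
July 2017–December 2017: €43,975 + €50,148 + €12,910 + €3,497 + €3,073 + €31,282 = €144,885 (under)
No window exceeds €487,000.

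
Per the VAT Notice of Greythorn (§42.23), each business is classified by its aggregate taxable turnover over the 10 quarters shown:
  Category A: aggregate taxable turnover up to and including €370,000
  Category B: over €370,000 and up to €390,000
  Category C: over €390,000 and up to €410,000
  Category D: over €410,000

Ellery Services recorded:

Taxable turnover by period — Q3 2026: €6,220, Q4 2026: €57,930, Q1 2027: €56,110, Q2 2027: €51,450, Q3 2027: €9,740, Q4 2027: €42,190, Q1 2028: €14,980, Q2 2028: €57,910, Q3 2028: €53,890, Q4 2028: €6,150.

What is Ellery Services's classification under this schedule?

Aggregate taxable turnover: €6,220 + €57,930 + €56,110 + €51,450 + €9,740 + €42,190 + €14,980 + €57,910 + €53,890 + €6,150 = €356,570.
€356,570 ≤ €370,000, so Category A applies.

Category A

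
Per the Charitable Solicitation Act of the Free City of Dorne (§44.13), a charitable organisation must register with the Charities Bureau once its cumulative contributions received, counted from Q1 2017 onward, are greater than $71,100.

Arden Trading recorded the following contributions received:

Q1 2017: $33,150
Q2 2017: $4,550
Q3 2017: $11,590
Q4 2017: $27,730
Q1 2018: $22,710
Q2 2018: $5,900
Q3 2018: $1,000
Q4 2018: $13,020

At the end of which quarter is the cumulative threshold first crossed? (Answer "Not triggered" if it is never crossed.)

Through Q1 2017: $33,150
Through Q2 2017: $37,700
Through Q3 2017: $49,290
Through Q4 2017: $77,020 ← exceeds threshold

Q4 2017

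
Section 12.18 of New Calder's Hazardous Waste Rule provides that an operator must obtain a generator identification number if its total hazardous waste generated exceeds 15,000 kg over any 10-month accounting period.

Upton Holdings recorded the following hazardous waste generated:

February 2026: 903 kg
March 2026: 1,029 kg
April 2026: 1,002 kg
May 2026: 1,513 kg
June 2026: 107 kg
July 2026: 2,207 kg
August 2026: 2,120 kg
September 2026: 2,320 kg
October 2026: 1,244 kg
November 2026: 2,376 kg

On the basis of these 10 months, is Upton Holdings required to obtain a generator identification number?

No

Total hazardous waste generated: 903 kg + 1,029 kg + 1,002 kg + 1,513 kg + 107 kg + 2,207 kg + 2,120 kg + 2,320 kg + 1,244 kg + 2,376 kg = 14,821 kg.
14,821 kg ≤ 15,000 kg, so the threshold is not exceeded.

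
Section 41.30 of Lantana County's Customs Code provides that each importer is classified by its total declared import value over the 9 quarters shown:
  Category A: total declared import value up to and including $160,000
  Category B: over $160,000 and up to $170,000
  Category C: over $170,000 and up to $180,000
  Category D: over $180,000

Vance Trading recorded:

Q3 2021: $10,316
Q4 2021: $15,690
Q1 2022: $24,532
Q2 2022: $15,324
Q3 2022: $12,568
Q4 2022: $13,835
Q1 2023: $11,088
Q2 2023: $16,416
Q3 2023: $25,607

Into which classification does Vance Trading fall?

Total declared import value: $10,316 + $15,690 + $24,532 + $15,324 + $12,568 + $13,835 + $11,088 + $16,416 + $25,607 = $145,376.
$145,376 ≤ $160,000, so Category A applies.

Category A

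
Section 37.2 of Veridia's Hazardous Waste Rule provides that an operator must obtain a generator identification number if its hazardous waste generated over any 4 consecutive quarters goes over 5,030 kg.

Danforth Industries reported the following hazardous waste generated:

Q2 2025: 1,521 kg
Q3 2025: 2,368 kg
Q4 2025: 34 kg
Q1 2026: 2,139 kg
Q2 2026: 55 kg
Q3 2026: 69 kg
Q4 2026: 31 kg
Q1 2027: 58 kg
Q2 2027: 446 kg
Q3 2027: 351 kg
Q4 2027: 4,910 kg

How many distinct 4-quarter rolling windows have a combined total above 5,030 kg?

Q2 2025–Q1 2026: 1,521 kg + 2,368 kg + 34 kg + 2,139 kg = 6,062 kg (over)
Q3 2025–Q2 2026: 2,368 kg + 34 kg + 2,139 kg + 55 kg = 4,596 kg (under)
Q4 2025–Q3 2026: 34 kg + 2,139 kg + 55 kg + 69 kg = 2,297 kg (under)
Q1 2026–Q4 2026: 2,139 kg + 55 kg + 69 kg + 31 kg = 2,294 kg (under)
Q2 2026–Q1 2027: 55 kg + 69 kg + 31 kg + 58 kg = 213 kg (under)
Q3 2026–Q2 2027: 69 kg + 31 kg + 58 kg + 446 kg = 604 kg (under)
Q4 2026–Q3 2027: 31 kg + 58 kg + 446 kg + 351 kg = 886 kg (under)
Q1 2027–Q4 2027: 58 kg + 446 kg + 351 kg + 4,910 kg = 5,765 kg (over)
2 windows exceed the threshold.

2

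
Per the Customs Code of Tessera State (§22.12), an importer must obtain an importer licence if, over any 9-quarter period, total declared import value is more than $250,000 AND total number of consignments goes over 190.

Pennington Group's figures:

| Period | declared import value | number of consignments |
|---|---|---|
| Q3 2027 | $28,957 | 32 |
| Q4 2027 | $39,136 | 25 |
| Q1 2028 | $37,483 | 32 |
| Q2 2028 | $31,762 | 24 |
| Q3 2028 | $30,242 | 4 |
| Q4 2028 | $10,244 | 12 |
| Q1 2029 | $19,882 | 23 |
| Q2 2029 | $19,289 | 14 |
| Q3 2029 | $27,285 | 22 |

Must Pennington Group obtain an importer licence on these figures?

No

Total declared import value: $28,957 + $39,136 + $37,483 + $31,762 + $30,242 + $10,244 + $19,882 + $19,289 + $27,285 = $244,280 (≤ $250,000).
Total number of consignments: 32 + 25 + 32 + 24 + 4 + 12 + 23 + 14 + 22 = 188 (≤ 190).
The test is 'and': the rule requires both, and at least one is not exceeded.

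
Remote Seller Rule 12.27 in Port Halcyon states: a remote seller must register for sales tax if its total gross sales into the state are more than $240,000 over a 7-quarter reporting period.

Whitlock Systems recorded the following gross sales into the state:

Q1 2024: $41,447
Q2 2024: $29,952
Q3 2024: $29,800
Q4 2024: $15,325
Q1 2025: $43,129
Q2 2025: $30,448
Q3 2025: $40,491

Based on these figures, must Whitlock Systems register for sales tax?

No

Total gross sales into the state: $41,447 + $29,952 + $29,800 + $15,325 + $43,129 + $30,448 + $40,491 = $230,592.
$230,592 ≤ $240,000, so the threshold is not exceeded.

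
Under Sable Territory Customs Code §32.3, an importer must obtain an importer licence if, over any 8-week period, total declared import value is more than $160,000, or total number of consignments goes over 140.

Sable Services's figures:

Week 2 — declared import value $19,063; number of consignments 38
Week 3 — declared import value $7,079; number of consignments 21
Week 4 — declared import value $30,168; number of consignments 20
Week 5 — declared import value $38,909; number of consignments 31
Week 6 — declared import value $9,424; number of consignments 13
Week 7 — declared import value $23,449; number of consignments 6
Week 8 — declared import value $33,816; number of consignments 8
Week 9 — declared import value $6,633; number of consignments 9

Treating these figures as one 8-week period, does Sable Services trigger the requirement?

Total declared import value: $19,063 + $7,079 + $30,168 + $38,909 + $9,424 + $23,449 + $33,816 + $6,633 = $168,541 (> $160,000).
Total number of consignments: 38 + 21 + 20 + 31 + 13 + 6 + 8 + 9 = 146 (> 140).
The test is 'or': at least one threshold is exceeded.

Yes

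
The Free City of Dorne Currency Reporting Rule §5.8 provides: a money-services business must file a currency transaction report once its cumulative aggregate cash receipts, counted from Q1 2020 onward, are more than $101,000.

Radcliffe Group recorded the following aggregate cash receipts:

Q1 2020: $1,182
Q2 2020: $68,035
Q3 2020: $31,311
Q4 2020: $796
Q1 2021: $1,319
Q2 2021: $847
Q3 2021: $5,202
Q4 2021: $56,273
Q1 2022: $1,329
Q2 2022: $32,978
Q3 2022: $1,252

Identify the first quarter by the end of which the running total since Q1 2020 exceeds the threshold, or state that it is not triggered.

Q4 2020

Through Q1 2020: $1,182
Through Q2 2020: $69,217
Through Q3 2020: $100,528
Through Q4 2020: $101,324 ← exceeds threshold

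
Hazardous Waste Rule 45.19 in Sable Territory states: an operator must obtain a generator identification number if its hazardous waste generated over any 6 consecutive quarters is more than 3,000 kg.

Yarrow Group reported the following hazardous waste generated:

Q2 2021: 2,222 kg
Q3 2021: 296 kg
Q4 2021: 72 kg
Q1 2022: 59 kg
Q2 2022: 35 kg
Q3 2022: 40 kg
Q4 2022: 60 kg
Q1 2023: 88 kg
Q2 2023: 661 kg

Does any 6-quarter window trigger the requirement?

No

Q2 2021–Q3 2022: 2,222 kg + 296 kg + 72 kg + 59 kg + 35 kg + 40 kg = 2,724 kg (under)
Q3 2021–Q4 2022: 296 kg + 72 kg + 59 kg + 35 kg + 40 kg + 60 kg = 562 kg (under)
Q4 2021–Q1 2023: 72 kg + 59 kg + 35 kg + 40 kg + 60 kg + 88 kg = 354 kg (under)
Q1 2022–Q2 2023: 59 kg + 35 kg + 40 kg + 60 kg + 88 kg + 661 kg = 943 kg (under)
No window exceeds 3,000 kg.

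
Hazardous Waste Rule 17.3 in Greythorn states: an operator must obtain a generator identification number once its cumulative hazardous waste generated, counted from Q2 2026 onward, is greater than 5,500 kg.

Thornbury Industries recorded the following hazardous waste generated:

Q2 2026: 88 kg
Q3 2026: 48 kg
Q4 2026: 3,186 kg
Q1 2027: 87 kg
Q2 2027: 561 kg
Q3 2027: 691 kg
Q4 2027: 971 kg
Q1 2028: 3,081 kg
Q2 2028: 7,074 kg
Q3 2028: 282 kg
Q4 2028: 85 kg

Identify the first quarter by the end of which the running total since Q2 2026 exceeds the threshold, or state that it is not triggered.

Through Q2 2026: 88 kg
Through Q3 2026: 136 kg
Through Q4 2026: 3,322 kg
Through Q1 2027: 3,409 kg
Through Q2 2027: 3,970 kg
Through Q3 2027: 4,661 kg
Through Q4 2027: 5,632 kg ← exceeds threshold

Q4 2027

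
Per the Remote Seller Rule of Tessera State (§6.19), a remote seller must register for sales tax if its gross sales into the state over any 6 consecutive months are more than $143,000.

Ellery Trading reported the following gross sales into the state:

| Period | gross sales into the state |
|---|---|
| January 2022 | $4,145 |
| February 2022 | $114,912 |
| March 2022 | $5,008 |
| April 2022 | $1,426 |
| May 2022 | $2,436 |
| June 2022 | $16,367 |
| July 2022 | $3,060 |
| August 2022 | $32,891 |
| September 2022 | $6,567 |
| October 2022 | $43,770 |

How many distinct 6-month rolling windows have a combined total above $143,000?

January 2022–June 2022: $4,145 + $114,912 + $5,008 + $1,426 + $2,436 + $16,367 = $144,294 (over)
February 2022–July 2022: $114,912 + $5,008 + $1,426 + $2,436 + $16,367 + $3,060 = $143,209 (over)
March 2022–August 2022: $5,008 + $1,426 + $2,436 + $16,367 + $3,060 + $32,891 = $61,188 (under)
April 2022–September 2022: $1,426 + $2,436 + $16,367 + $3,060 + $32,891 + $6,567 = $62,747 (under)
May 2022–October 2022: $2,436 + $16,367 + $3,060 + $32,891 + $6,567 + $43,770 = $105,091 (under)
2 windows exceed the threshold.

2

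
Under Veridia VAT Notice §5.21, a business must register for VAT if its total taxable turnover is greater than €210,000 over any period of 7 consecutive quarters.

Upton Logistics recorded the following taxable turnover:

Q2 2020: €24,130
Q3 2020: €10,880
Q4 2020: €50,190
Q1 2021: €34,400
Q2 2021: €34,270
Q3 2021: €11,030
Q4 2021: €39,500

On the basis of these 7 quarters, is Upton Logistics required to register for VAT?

No

Total taxable turnover: €24,130 + €10,880 + €50,190 + €34,400 + €34,270 + €11,030 + €39,500 = €204,400.
€204,400 ≤ €210,000, so the threshold is not exceeded.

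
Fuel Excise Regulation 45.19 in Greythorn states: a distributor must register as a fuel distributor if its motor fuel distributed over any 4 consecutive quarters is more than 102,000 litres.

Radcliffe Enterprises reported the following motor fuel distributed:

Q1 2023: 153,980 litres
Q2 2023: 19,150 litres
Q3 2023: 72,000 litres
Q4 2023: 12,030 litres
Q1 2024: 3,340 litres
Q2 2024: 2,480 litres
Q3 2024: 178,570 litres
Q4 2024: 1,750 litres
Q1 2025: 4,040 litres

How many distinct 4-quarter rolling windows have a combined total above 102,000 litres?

5

Q1 2023–Q4 2023: 153,980 litres + 19,150 litres + 72,000 litres + 12,030 litres = 257,160 litres (over)
Q2 2023–Q1 2024: 19,150 litres + 72,000 litres + 12,030 litres + 3,340 litres = 106,520 litres (over)
Q3 2023–Q2 2024: 72,000 litres + 12,030 litres + 3,340 litres + 2,480 litres = 89,850 litres (under)
Q4 2023–Q3 2024: 12,030 litres + 3,340 litres + 2,480 litres + 178,570 litres = 196,420 litres (over)
Q1 2024–Q4 2024: 3,340 litres + 2,480 litres + 178,570 litres + 1,750 litres = 186,140 litres (over)
Q2 2024–Q1 2025: 2,480 litres + 178,570 litres + 1,750 litres + 4,040 litres = 186,840 litres (over)
5 windows exceed the threshold.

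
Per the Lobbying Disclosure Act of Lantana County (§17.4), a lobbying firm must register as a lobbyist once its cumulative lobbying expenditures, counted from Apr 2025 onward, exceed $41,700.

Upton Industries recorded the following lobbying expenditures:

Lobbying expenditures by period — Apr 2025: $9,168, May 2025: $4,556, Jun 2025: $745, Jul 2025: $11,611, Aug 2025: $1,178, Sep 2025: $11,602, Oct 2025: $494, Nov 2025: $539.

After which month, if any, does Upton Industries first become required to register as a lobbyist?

Through Apr 2025: $9,168
Through May 2025: $13,724
Through Jun 2025: $14,469
Through Jul 2025: $26,080
Through Aug 2025: $27,258
Through Sep 2025: $38,860
Through Oct 2025: $39,354
Through Nov 2025: $39,893
Final cumulative total $39,893 ≤ $41,700; the threshold is never exceeded.

Not triggered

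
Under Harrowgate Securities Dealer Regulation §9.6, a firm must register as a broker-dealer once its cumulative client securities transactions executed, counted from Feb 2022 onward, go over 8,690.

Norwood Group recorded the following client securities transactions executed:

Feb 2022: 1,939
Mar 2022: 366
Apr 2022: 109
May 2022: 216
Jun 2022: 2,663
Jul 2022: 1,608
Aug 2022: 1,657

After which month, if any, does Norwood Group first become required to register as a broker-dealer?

Not triggered

Through Feb 2022: 1,939
Through Mar 2022: 2,305
Through Apr 2022: 2,414
Through May 2022: 2,630
Through Jun 2022: 5,293
Through Jul 2022: 6,901
Through Aug 2022: 8,558
Final cumulative total 8,558 ≤ 8,690; the threshold is never exceeded.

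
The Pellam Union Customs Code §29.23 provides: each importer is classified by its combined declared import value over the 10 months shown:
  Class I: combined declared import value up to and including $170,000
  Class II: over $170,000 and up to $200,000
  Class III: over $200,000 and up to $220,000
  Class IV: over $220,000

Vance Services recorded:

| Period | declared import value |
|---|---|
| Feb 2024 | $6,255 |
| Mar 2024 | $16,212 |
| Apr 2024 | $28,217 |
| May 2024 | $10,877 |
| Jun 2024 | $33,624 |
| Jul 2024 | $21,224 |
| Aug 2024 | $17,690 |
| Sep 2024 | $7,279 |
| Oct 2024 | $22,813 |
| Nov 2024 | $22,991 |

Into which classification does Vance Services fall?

Combined declared import value: $6,255 + $16,212 + $28,217 + $10,877 + $33,624 + $21,224 + $17,690 + $7,279 + $22,813 + $22,991 = $187,182.
$170,000 < $187,182 ≤ $200,000, so Class II applies.

Class II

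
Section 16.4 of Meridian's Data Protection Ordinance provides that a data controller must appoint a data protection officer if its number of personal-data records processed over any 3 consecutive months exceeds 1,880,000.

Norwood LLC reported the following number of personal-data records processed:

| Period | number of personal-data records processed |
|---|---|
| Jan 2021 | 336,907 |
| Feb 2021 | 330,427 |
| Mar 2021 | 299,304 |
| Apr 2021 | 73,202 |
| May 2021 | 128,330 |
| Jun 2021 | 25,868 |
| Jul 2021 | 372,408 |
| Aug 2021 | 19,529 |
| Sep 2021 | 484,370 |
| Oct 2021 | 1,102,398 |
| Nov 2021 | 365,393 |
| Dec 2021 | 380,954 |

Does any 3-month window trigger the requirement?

Jan 2021–Mar 2021: 336,907 + 330,427 + 299,304 = 966,638 (under)
Feb 2021–Apr 2021: 330,427 + 299,304 + 73,202 = 702,933 (under)
Mar 2021–May 2021: 299,304 + 73,202 + 128,330 = 500,836 (under)
Apr 2021–Jun 2021: 73,202 + 128,330 + 25,868 = 227,400 (under)
May 2021–Jul 2021: 128,330 + 25,868 + 372,408 = 526,606 (under)
Jun 2021–Aug 2021: 25,868 + 372,408 + 19,529 = 417,805 (under)
Jul 2021–Sep 2021: 372,408 + 19,529 + 484,370 = 876,307 (under)
Aug 2021–Oct 2021: 19,529 + 484,370 + 1,102,398 = 1,606,297 (under)
Sep 2021–Nov 2021: 484,370 + 1,102,398 + 365,393 = 1,952,161 (over)
Oct 2021–Dec 2021: 1,102,398 + 365,393 + 380,954 = 1,848,745 (under)
At least one window exceeds 1,880,000.

Yes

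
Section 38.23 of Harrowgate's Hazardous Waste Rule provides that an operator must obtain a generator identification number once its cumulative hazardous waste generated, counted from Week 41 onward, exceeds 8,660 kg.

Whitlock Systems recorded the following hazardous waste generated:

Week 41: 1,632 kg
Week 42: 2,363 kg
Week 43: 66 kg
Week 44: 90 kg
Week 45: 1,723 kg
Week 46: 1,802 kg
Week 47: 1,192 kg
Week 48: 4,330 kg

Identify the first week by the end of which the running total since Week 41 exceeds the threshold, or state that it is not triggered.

Through Week 41: 1,632 kg
Through Week 42: 3,995 kg
Through Week 43: 4,061 kg
Through Week 44: 4,151 kg
Through Week 45: 5,874 kg
Through Week 46: 7,676 kg
Through Week 47: 8,868 kg ← exceeds threshold

Week 47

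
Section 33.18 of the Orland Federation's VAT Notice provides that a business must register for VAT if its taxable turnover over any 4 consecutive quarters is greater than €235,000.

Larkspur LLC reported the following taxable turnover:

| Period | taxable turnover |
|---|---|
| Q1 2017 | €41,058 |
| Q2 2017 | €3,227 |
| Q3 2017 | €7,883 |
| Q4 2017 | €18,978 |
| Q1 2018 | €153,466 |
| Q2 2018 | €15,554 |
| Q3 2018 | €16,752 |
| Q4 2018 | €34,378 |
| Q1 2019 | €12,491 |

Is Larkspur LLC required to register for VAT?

No

Q1 2017–Q4 2017: €41,058 + €3,227 + €7,883 + €18,978 = €71,146 (under)
Q2 2017–Q1 2018: €3,227 + €7,883 + €18,978 + €153,466 = €183,554 (under)
Q3 2017–Q2 2018: €7,883 + €18,978 + €153,466 + €15,554 = €195,881 (under)
Q4 2017–Q3 2018: €18,978 + €153,466 + €15,554 + €16,752 = €204,750 (under)
Q1 2018–Q4 2018: €153,466 + €15,554 + €16,752 + €34,378 = €220,150 (under)
Q2 2018–Q1 2019: €15,554 + €16,752 + €34,378 + €12,491 = €79,175 (under)
No window exceeds €235,000.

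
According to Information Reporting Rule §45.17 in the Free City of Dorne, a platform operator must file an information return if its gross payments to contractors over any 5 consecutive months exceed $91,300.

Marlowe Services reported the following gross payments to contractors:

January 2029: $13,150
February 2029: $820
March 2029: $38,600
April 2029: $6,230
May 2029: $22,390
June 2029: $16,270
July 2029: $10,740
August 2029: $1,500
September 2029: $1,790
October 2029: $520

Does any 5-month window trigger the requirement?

January 2029–May 2029: $13,150 + $820 + $38,600 + $6,230 + $22,390 = $81,190 (under)
February 2029–June 2029: $820 + $38,600 + $6,230 + $22,390 + $16,270 = $84,310 (under)
March 2029–July 2029: $38,600 + $6,230 + $22,390 + $16,270 + $10,740 = $94,230 (over)
April 2029–August 2029: $6,230 + $22,390 + $16,270 + $10,740 + $1,500 = $57,130 (under)
May 2029–September 2029: $22,390 + $16,270 + $10,740 + $1,500 + $1,790 = $52,690 (under)
June 2029–October 2029: $16,270 + $10,740 + $1,500 + $1,790 + $520 = $30,820 (under)
At least one window exceeds $91,300.

Yes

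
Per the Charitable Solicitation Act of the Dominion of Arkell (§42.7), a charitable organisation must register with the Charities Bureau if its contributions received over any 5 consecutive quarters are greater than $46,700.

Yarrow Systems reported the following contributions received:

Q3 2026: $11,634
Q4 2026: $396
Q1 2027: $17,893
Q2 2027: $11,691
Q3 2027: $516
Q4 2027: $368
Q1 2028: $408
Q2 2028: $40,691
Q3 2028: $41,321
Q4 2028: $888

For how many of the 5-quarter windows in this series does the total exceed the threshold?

3

Q3 2026–Q3 2027: $11,634 + $396 + $17,893 + $11,691 + $516 = $42,130 (under)
Q4 2026–Q4 2027: $396 + $17,893 + $11,691 + $516 + $368 = $30,864 (under)
Q1 2027–Q1 2028: $17,893 + $11,691 + $516 + $368 + $408 = $30,876 (under)
Q2 2027–Q2 2028: $11,691 + $516 + $368 + $408 + $40,691 = $53,674 (over)
Q3 2027–Q3 2028: $516 + $368 + $408 + $40,691 + $41,321 = $83,304 (over)
Q4 2027–Q4 2028: $368 + $408 + $40,691 + $41,321 + $888 = $83,676 (over)
3 windows exceed the threshold.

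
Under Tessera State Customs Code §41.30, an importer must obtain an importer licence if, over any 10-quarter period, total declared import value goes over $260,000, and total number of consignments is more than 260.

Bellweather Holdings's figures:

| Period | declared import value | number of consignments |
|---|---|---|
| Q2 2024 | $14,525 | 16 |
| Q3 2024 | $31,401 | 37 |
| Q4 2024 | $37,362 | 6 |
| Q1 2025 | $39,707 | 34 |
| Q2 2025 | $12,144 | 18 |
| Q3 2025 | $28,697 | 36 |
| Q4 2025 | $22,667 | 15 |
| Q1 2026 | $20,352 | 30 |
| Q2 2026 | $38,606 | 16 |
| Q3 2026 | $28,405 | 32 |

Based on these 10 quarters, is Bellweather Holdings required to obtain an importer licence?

No

Total declared import value: $14,525 + $31,401 + $37,362 + $39,707 + $12,144 + $28,697 + $22,667 + $20,352 + $38,606 + $28,405 = $273,866 (> $260,000).
Total number of consignments: 16 + 37 + 6 + 34 + 18 + 36 + 15 + 30 + 16 + 32 = 240 (≤ 260).
The test is 'and': the rule requires both, and at least one is not exceeded.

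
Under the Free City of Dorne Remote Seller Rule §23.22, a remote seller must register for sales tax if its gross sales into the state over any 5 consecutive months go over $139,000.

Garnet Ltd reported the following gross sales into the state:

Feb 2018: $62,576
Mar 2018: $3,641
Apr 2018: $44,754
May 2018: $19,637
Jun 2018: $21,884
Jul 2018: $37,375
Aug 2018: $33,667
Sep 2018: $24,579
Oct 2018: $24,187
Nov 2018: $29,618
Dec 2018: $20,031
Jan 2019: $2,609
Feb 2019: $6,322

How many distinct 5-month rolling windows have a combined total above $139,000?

Feb 2018–Jun 2018: $62,576 + $3,641 + $44,754 + $19,637 + $21,884 = $152,492 (over)
Mar 2018–Jul 2018: $3,641 + $44,754 + $19,637 + $21,884 + $37,375 = $127,291 (under)
Apr 2018–Aug 2018: $44,754 + $19,637 + $21,884 + $37,375 + $33,667 = $157,317 (over)
May 2018–Sep 2018: $19,637 + $21,884 + $37,375 + $33,667 + $24,579 = $137,142 (under)
Jun 2018–Oct 2018: $21,884 + $37,375 + $33,667 + $24,579 + $24,187 = $141,692 (over)
Jul 2018–Nov 2018: $37,375 + $33,667 + $24,579 + $24,187 + $29,618 = $149,426 (over)
Aug 2018–Dec 2018: $33,667 + $24,579 + $24,187 + $29,618 + $20,031 = $132,082 (under)
Sep 2018–Jan 2019: $24,579 + $24,187 + $29,618 + $20,031 + $2,609 = $101,024 (under)
Oct 2018–Feb 2019: $24,187 + $29,618 + $20,031 + $2,609 + $6,322 = $82,767 (under)
4 windows exceed the threshold.

4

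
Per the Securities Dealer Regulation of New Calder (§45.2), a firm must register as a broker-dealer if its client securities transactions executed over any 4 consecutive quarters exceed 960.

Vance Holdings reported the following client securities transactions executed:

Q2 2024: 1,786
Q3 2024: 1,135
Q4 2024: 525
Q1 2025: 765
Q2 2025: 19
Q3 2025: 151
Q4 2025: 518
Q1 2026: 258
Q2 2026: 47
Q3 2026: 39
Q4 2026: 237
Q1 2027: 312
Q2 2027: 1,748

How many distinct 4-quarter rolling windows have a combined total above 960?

6

Q2 2024–Q1 2025: 1,786 + 1,135 + 525 + 765 = 4,211 (over)
Q3 2024–Q2 2025: 1,135 + 525 + 765 + 19 = 2,444 (over)
Q4 2024–Q3 2025: 525 + 765 + 19 + 151 = 1,460 (over)
Q1 2025–Q4 2025: 765 + 19 + 151 + 518 = 1,453 (over)
Q2 2025–Q1 2026: 19 + 151 + 518 + 258 = 946 (under)
Q3 2025–Q2 2026: 151 + 518 + 258 + 47 = 974 (over)
Q4 2025–Q3 2026: 518 + 258 + 47 + 39 = 862 (under)
Q1 2026–Q4 2026: 258 + 47 + 39 + 237 = 581 (under)
Q2 2026–Q1 2027: 47 + 39 + 237 + 312 = 635 (under)
Q3 2026–Q2 2027: 39 + 237 + 312 + 1,748 = 2,336 (over)
6 windows exceed the threshold.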